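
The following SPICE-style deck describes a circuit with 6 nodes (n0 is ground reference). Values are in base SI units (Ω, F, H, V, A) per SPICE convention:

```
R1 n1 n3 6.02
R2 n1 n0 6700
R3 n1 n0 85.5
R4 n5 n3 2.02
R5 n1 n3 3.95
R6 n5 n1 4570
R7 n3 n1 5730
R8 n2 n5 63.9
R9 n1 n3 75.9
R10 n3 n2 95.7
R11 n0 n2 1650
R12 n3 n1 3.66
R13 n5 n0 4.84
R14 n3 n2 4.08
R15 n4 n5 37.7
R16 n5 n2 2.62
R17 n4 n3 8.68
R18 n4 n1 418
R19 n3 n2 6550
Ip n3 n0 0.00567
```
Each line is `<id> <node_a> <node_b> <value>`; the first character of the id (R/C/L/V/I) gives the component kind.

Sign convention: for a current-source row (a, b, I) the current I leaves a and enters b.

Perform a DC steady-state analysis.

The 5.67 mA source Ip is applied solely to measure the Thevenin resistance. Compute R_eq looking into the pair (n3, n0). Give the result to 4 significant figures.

MNA unknowns: 5 node voltages V₁..V_5
R1: Y=0.1661 on G[1,3]
R2: Y=0.0001493 on G[1,0]
R3: Y=0.01170 on G[1,0]
R4: Y=0.4950 on G[5,3]
R5: Y=0.2532 on G[1,3]
R6: Y=0.0002188 on G[5,1]
R7: Y=0.0001745 on G[3,1]
R8: Y=0.01565 on G[2,5]
R9: Y=0.01318 on G[1,3]
R10: Y=0.01045 on G[3,2]
R11: Y=0.0006061 on G[0,2]
R12: Y=0.2732 on G[3,1]
R13: Y=0.2066 on G[5,0]
R14: Y=0.2451 on G[3,2]
R15: Y=0.02653 on G[4,5]
R16: Y=0.3817 on G[5,2]
R17: Y=0.1152 on G[4,3]
R18: Y=0.002392 on G[4,1]
R19: Y=0.0001527 on G[3,2]
Ip: z[3]−=0.00567, z[0]+=0.00567
solve → V1=-0.03277, V2=-0.02853, V3=-0.03333, V4=-0.03187, V5=-0.02548

R_eq = 5.877 Ω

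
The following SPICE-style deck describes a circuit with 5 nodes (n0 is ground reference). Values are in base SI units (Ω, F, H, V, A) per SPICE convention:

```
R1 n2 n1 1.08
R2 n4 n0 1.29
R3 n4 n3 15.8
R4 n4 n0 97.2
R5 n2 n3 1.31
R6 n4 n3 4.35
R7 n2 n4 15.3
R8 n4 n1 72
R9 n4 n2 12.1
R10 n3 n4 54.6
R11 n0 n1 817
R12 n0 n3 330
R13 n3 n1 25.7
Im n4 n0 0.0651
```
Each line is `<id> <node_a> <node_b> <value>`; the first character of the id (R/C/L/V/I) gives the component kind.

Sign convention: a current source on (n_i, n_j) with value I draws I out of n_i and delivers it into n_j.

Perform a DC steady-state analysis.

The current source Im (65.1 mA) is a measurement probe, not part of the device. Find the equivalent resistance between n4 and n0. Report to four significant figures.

R_eq = 1.266 Ω

Apply KCL at each of the 4 non-ground nodes and solve the resulting linear system.
Node n1: branches {R1, R8, R11, R13} → V_1 = -0.08163
Node n2: branches {R1, R5, R7, R9} → V_2 = -0.08172
Node n3: branches {R3, R5, R6, R10, R12, R13} → V_3 = -0.08170
Node n4: branches {R2, R3, R4, R6, R7, R8, R9, R10, Im} → V_4 = -0.08244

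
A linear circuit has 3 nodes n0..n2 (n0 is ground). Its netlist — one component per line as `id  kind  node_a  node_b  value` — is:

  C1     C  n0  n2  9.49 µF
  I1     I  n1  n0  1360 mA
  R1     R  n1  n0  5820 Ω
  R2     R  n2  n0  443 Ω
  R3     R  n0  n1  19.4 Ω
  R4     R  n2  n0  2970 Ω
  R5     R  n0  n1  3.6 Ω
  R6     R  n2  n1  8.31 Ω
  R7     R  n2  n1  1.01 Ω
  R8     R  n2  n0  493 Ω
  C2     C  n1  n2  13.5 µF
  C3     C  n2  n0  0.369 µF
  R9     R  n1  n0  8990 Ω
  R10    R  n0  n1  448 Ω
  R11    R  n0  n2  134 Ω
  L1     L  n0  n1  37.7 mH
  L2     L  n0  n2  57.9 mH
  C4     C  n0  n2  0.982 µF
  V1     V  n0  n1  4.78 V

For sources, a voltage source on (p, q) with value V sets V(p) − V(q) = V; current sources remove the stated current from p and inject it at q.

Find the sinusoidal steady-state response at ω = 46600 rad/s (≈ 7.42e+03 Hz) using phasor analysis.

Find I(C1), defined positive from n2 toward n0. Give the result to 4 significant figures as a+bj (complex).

Element admittances at ω=46600 rad/s:
  Y(C1) = 0.000+0.4422j S between n0,n2
  I1: injects 1.36 A into n0 (from n1)
  Y(R1) = 0.0001718+0.000j S between n1,n0
  Y(R2) = 0.002257+0.000j S between n2,n0
  Y(R3) = 0.05155+0.000j S between n0,n1
  Y(R4) = 0.0003367+0.000j S between n2,n0
  Y(R5) = 0.2778+0.000j S between n0,n1
  Y(R6) = 0.1203+0.000j S between n2,n1
  Y(R7) = 0.9901+0.000j S between n2,n1
  Y(R8) = 0.002028+0.000j S between n2,n0
  Y(C2) = 0.000+0.6291j S between n1,n2
  Y(C3) = 0.000+0.01720j S between n2,n0
  Y(R9) = 0.0001112+0.000j S between n1,n0
  Y(R10) = 0.002232+0.000j S between n0,n1
  Y(R11) = 0.007463+0.000j S between n0,n2
  Y(L1) = 0.000-0.0005692j S between n0,n1
  Y(L2) = 0.000-0.0003706j S between n0,n2
  Y(C4) = 0.000+0.04576j S between n0,n2
  V1: constraint V(n0)−V(n1) = 4.78
Assemble and solve the 3×3 MNA system:
  V(n1)=-4.780+0.000j  V(n2)=-3.680+1.038j
  i(V1)=-0.7948-1.842j

-0.4591-1.627j A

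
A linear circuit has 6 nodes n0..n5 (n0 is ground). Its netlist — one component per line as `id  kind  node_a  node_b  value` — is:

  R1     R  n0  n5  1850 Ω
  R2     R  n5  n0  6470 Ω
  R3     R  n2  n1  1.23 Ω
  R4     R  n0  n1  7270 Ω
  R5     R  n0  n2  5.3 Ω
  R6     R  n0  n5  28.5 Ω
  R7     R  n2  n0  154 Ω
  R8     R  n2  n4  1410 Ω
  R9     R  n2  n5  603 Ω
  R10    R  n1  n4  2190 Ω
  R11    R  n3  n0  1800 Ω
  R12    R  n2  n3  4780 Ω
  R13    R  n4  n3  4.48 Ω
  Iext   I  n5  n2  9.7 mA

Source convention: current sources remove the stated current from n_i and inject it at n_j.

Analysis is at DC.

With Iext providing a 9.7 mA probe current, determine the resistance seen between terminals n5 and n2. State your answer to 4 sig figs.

R_eq = 31.34 Ω

MNA unknowns: 5 node voltages V₁..V_5
R1: Y=0.0005405 on G[0,5]
R2: Y=0.0001546 on G[5,0]
R3: Y=0.8130 on G[2,1]
R4: Y=0.0001376 on G[0,1]
R5: Y=0.1887 on G[0,2]
R6: Y=0.03509 on G[0,5]
R7: Y=0.006494 on G[2,0]
R8: Y=0.0007092 on G[2,4]
R9: Y=0.001658 on G[2,5]
R10: Y=0.0004566 on G[1,4]
R11: Y=0.0005556 on G[3,0]
R12: Y=0.0002092 on G[2,3]
R13: Y=0.2232 on G[4,3]
Iext: z[5]−=0.0097, z[2]+=0.0097
solve → V1=0.04697, V2=0.04699, V3=0.03342, V4=0.03349, V5=-0.2570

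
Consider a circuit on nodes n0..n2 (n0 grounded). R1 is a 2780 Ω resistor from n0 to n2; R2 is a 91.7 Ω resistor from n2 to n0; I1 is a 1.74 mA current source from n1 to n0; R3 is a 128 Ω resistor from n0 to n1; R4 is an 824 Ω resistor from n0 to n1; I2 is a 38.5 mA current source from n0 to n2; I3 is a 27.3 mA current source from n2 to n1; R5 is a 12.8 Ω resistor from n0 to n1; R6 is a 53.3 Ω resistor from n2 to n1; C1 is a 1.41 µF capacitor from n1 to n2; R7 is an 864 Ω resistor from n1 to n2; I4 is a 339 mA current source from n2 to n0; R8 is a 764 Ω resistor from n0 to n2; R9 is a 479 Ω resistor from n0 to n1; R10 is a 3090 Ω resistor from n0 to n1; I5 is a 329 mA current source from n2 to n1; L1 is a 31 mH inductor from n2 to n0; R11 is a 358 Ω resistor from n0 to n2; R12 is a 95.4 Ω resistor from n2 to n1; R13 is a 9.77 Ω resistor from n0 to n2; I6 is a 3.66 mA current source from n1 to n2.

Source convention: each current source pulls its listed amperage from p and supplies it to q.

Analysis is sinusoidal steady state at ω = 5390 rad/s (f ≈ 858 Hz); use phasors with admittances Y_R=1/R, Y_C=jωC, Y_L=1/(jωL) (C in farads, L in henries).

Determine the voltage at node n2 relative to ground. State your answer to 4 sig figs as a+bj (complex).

Element admittances at ω=5390 rad/s:
  Y(R1) = 0.0003597+0.000j S between n0,n2
  Y(R2) = 0.01091+0.000j S between n2,n0
  I1: injects 0.00174 A into n0 (from n1)
  Y(R3) = 0.007812+0.000j S between n0,n1
  Y(R4) = 0.001214+0.000j S between n0,n1
  I2: injects 0.0385 A into n2 (from n0)
  I3: injects 0.0273 A into n1 (from n2)
  Y(R5) = 0.07812+0.000j S between n0,n1
  Y(R6) = 0.01876+0.000j S between n2,n1
  Y(C1) = 0.000+0.007600j S between n1,n2
  Y(R7) = 0.001157+0.000j S between n1,n2
  I4: injects 0.339 A into n0 (from n2)
  Y(R8) = 0.001309+0.000j S between n0,n2
  Y(R9) = 0.002088+0.000j S between n0,n1
  Y(R10) = 0.0003236+0.000j S between n0,n1
  I5: injects 0.329 A into n1 (from n2)
  Y(L1) = 0.000-0.005985j S between n2,n0
  Y(R11) = 0.002793+0.000j S between n0,n2
  Y(R12) = 0.01048+0.000j S between n2,n1
  Y(R13) = 0.1024+0.000j S between n0,n2
  I6: injects 0.00366 A into n2 (from n1)
Assemble and solve the 2×2 MNA system:
  V(n1)=1.884-0.3559j  V(n2)=-4.004+0.06725j

-4.004+0.06725j V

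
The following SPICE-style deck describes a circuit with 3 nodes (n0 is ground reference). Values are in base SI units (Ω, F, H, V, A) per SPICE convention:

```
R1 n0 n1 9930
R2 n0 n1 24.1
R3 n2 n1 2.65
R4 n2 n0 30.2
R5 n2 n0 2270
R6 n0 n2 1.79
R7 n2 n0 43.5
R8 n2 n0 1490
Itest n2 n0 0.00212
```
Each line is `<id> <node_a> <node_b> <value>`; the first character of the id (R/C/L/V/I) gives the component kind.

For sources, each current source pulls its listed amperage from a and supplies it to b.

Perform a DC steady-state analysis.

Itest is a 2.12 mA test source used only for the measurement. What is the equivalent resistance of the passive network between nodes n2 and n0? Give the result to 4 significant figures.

R_eq = 1.531 Ω

Element admittances at DC:
  Y(R1) = 0.0001007 S between n0,n1
  Y(R2) = 0.04149 S between n0,n1
  Y(R3) = 0.3774 S between n2,n1
  Y(R4) = 0.03311 S between n2,n0
  Y(R5) = 0.0004405 S between n2,n0
  Y(R6) = 0.5587 S between n0,n2
  Y(R7) = 0.02299 S between n2,n0
  Y(R8) = 0.0006711 S between n2,n0
  Itest: injects 0.00212 A into n0 (from n2)
Assemble and solve the 2×2 MNA system:
  V(n1)=-0.002923  V(n2)=-0.003245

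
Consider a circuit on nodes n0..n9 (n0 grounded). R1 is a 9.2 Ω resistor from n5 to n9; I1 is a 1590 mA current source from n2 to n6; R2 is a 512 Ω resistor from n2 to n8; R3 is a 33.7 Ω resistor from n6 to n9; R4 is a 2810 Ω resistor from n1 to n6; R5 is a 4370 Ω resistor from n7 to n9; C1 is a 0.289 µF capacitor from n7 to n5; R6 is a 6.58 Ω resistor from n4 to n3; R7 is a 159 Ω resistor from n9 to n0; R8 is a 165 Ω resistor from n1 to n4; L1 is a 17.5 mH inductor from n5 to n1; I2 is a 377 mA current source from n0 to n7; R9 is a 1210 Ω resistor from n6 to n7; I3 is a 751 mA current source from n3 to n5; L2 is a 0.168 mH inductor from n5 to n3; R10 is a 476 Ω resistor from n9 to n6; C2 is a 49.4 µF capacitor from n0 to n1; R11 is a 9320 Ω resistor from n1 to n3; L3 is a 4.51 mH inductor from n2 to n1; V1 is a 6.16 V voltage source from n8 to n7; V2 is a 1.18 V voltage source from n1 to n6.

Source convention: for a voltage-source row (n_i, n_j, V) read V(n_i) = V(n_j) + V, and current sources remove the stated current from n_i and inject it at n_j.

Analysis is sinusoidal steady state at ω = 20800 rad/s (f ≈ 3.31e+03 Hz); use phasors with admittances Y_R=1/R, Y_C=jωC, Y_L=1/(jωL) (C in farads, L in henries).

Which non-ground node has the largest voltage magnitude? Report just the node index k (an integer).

2

Apply KCL at each of the 9 non-ground nodes and solve the resulting linear system.
Node n1: branches {R4, R8, L1, C2, R11, L3, V2} → V_1 = 0.01138-0.3244j
Node n2: branches {I1, R2, L3} → V_2 = -15.59-146.8j
Node n3: branches {R6, I3, L2, R11} → V_3 = 9.658-5.114j
Node n4: branches {R6, R8} → V_4 = 9.288-4.930j
Node n5: branches {R1, C1, L1, I3, L2} → V_5 = 9.757-2.289j
Node n6: branches {I1, R3, R4, R9, R10, V2} → V_6 = -1.169-0.3244j
Node n7: branches {R5, C1, I2, R9, V1} → V_7 = -7.207-61.65j
Node n8: branches {R2, V1} → V_8 = -1.047-61.65j
Node n9: branches {R1, R3, R5, R7, R10} → V_9 = 6.951-1.859j
Source currents: i(V1)=-0.02841-0.1663j, i(V2)=-1.843+0.09945j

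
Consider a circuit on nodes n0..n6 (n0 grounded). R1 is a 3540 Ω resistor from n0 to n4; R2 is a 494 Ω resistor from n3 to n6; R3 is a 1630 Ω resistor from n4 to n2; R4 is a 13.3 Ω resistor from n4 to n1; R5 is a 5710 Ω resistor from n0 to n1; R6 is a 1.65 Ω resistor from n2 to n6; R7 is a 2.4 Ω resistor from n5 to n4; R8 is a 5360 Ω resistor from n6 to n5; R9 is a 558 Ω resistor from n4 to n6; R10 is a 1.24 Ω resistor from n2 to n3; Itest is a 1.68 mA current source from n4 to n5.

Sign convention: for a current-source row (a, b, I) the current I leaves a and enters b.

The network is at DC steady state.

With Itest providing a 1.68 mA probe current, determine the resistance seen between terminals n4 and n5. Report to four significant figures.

MNA unknowns: 6 node voltages V₁..V_6
R1: Y=0.0002825 on G[0,4]
R2: Y=0.002024 on G[3,6]
R3: Y=0.0006135 on G[4,2]
R4: Y=0.07519 on G[4,1]
R5: Y=0.0001751 on G[0,1]
R6: Y=0.6061 on G[2,6]
R7: Y=0.4167 on G[5,4]
R8: Y=0.0001866 on G[6,5]
R9: Y=0.001792 on G[4,6]
R10: Y=0.8065 on G[2,3]
Itest: z[4]−=0.00168, z[5]+=0.00168
solve → V1=0.000, V2=0.0002899, V3=0.0002899, V4=0.000, V5=0.004030, V6=0.0002901

R_eq = 2.399 Ω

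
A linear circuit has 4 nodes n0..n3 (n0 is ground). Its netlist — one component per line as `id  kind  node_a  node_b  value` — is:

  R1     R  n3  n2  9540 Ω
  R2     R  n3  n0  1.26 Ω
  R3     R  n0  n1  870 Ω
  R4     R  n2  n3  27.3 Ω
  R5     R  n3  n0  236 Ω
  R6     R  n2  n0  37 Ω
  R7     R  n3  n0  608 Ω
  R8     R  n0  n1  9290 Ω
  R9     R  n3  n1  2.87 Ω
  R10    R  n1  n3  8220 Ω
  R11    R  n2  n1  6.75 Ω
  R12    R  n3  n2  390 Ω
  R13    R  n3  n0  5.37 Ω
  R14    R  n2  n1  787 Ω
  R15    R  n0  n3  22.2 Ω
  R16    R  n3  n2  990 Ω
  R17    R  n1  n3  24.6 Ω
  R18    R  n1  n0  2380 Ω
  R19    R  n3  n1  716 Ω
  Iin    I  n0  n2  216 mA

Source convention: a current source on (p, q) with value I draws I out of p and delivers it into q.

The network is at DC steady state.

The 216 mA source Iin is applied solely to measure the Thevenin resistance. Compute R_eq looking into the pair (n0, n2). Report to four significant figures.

R_eq = 6.371 Ω

Element admittances at DC:
  Y(R1) = 0.0001048 S between n3,n2
  Y(R2) = 0.7937 S between n3,n0
  Y(R3) = 0.001149 S between n0,n1
  Y(R4) = 0.03663 S between n2,n3
  Y(R5) = 0.004237 S between n3,n0
  Y(R6) = 0.02703 S between n2,n0
  Y(R7) = 0.001645 S between n3,n0
  Y(R8) = 0.0001076 S between n0,n1
  Y(R9) = 0.3484 S between n3,n1
  Y(R10) = 0.0001217 S between n1,n3
  Y(R11) = 0.1481 S between n2,n1
  Y(R12) = 0.002564 S between n3,n2
  Y(R13) = 0.1862 S between n3,n0
  Y(R14) = 0.001271 S between n2,n1
  Y(R15) = 0.04505 S between n0,n3
  Y(R16) = 0.001010 S between n3,n2
  Y(R17) = 0.04065 S between n1,n3
  Y(R18) = 0.0004202 S between n1,n0
  Y(R19) = 0.001397 S between n3,n1
  Iin: injects 0.216 A into n2 (from n0)
Assemble and solve the 3×3 MNA system:
  V(n1)=0.5041  V(n2)=1.376  V(n3)=0.1726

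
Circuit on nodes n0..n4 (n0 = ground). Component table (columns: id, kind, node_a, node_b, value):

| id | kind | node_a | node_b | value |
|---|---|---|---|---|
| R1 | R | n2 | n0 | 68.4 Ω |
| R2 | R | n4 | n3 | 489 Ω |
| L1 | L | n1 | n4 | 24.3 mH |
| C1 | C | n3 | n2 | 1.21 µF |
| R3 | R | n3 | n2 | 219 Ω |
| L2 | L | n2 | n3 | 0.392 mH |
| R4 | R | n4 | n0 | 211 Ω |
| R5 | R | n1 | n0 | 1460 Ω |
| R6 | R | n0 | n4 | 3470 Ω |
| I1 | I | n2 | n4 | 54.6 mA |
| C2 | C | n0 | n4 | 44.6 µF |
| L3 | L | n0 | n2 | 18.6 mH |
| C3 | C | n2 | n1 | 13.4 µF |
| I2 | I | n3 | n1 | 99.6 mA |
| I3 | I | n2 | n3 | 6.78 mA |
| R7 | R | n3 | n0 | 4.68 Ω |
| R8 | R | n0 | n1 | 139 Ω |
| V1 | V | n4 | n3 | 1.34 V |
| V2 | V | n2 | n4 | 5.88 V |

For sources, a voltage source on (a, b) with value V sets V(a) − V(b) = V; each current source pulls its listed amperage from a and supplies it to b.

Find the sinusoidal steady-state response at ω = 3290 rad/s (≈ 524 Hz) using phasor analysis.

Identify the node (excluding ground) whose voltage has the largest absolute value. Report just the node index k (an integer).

Apply KCL at each of the 4 non-ground nodes and solve the resulting linear system.
Node n1: branches {L1, R5, C3, I2, R8} → V_1 = 9.019-0.8051j
Node n2: branches {R1, C1, R3, L2, I1, L3, C3, I3, V2} → V_2 = 6.489+0.09855j
Node n3: branches {R2, C1, R3, L2, I2, I3, R7, V1} → V_3 = -0.7308+0.09855j
Node n4: branches {R2, L1, R4, R6, I1, C2, V1, V2} → V_4 = 0.6092+0.09855j
Source currents: i(V1)=-0.09904+5.591j, i(V2)=-0.1510+5.786j

1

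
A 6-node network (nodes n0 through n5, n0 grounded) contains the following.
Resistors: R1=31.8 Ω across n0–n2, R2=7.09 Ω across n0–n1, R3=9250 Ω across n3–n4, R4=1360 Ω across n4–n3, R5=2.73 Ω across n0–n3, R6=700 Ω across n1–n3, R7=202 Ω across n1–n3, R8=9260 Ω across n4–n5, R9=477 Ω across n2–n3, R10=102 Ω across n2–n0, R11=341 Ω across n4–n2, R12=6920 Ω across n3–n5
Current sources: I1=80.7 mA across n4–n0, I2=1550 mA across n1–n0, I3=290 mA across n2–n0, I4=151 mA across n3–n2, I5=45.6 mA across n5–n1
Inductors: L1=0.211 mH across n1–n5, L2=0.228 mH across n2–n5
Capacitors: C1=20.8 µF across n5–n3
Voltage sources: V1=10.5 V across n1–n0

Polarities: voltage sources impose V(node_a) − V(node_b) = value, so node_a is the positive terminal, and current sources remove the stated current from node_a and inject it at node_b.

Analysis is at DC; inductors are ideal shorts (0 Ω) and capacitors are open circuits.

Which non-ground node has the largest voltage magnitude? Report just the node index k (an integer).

4

Element admittances at DC:
  Y(R1) = 0.03145 S between n0,n2
  Y(R2) = 0.1410 S between n0,n1
  Y(R3) = 0.0001081 S between n3,n4
  Y(R4) = 0.0007353 S between n4,n3
  I1: injects 0.0807 A into n0 (from n4)
  I2: injects 1.55 A into n0 (from n1)
  L1: short n1↔n5 (DC inductor)
  L2: short n2↔n5 (DC inductor)
  I3: injects 0.29 A into n0 (from n2)
  I4: injects 0.151 A into n2 (from n3)
  Y(R5) = 0.3663 S between n0,n3
  I5: injects 0.0456 A into n1 (from n5)
  Y(R6) = 0.001429 S between n1,n3
  Y(R7) = 0.004950 S between n1,n3
  Y(R8) = 0.0001080 S between n4,n5
  Y(R9) = 0.002096 S between n2,n3
  Y(C1) = 0.000 S between n5,n3
  Y(R10) = 0.009804 S between n2,n0
  Y(R11) = 0.002933 S between n4,n2
  Y(R12) = 0.0001445 S between n3,n5
  V1: constraint V(n1)−V(n0) = 10.5
Assemble and solve the 8×8 MNA system:
  V(n1)=10.50  V(n2)=10.50  V(n3)=-0.1893  V(n4)=-12.60  V(n5)=10.50
  i(L1)=0.7119  i(L2)=-0.6623  i(V1)=-3.765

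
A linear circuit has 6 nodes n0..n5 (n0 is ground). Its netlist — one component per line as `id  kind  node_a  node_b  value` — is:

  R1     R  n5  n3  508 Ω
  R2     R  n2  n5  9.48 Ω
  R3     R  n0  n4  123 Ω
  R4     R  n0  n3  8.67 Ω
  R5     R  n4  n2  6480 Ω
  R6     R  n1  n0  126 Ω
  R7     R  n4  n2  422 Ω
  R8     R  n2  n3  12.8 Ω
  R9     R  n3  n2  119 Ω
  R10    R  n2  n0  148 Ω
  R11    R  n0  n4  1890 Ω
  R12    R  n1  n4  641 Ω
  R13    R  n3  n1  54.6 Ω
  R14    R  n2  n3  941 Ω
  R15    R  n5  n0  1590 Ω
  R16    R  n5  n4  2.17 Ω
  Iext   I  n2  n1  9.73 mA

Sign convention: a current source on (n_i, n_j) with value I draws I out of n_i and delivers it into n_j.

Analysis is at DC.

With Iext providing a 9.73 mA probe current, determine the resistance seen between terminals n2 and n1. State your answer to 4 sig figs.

MNA unknowns: 5 node voltages V₁..V_5
R1: Y=0.001969 on G[5,3]
R2: Y=0.1055 on G[2,5]
R3: Y=0.008130 on G[0,4]
R4: Y=0.1153 on G[0,3]
R5: Y=0.0001543 on G[4,2]
R6: Y=0.007937 on G[1,0]
R7: Y=0.002370 on G[4,2]
R8: Y=0.07812 on G[2,3]
R9: Y=0.008403 on G[3,2]
R10: Y=0.006757 on G[2,0]
R11: Y=0.0005291 on G[0,4]
R12: Y=0.001560 on G[1,4]
R13: Y=0.01832 on G[3,1]
R14: Y=0.001063 on G[2,3]
R15: Y=0.0006289 on G[5,0]
R16: Y=0.4608 on G[5,4]
Iext: z[2]−=0.00973, z[1]+=0.00973
solve → V1=0.3380, V2=-0.09712, V3=-0.01111, V4=-0.08011, V5=-0.08293

R_eq = 44.72 Ω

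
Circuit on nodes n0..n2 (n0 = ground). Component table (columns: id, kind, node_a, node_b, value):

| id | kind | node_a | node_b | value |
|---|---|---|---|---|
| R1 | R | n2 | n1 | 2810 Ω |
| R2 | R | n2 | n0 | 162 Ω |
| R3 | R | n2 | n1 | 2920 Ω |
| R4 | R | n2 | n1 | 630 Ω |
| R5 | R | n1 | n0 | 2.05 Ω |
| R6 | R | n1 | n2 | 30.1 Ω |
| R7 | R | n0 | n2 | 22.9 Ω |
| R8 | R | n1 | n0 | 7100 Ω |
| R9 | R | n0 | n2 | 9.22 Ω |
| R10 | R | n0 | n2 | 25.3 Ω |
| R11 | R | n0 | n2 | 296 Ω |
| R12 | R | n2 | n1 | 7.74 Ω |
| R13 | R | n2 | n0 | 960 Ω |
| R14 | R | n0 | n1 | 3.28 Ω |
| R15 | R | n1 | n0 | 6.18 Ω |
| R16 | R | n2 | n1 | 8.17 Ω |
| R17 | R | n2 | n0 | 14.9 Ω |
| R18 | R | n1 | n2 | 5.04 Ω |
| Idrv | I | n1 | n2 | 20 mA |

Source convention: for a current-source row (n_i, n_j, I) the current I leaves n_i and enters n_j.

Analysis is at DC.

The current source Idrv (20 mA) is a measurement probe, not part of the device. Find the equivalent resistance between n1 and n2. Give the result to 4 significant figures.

R_eq = 1.438 Ω

MNA unknowns: 2 node voltages V₁..V_2
R1: Y=0.0003559 on G[2,1]
R2: Y=0.006173 on G[2,0]
R3: Y=0.0003425 on G[2,1]
R4: Y=0.001587 on G[2,1]
R5: Y=0.4878 on G[1,0]
R6: Y=0.03322 on G[1,2]
R7: Y=0.04367 on G[0,2]
R8: Y=0.0001408 on G[1,0]
R9: Y=0.1085 on G[0,2]
R10: Y=0.03953 on G[0,2]
R11: Y=0.003378 on G[0,2]
R12: Y=0.1292 on G[2,1]
R13: Y=0.001042 on G[2,0]
R14: Y=0.3049 on G[0,1]
R15: Y=0.1618 on G[1,0]
R16: Y=0.1224 on G[2,1]
R17: Y=0.06711 on G[2,0]
R18: Y=0.1984 on G[1,2]
Idrv: z[1]−=0.02, z[2]+=0.02
solve → V1=-0.006327, V2=0.02242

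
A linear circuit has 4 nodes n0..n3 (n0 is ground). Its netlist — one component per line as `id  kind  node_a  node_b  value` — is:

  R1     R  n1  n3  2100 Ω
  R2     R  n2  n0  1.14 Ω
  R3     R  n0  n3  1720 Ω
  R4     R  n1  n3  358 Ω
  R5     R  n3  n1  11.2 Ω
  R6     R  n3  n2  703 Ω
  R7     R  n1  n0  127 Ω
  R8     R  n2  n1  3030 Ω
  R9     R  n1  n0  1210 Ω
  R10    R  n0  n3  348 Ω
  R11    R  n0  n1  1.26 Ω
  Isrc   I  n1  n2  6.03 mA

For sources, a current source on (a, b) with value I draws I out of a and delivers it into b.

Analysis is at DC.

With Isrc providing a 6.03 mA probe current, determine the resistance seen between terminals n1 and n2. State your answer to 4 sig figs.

R_eq = 2.372 Ω

Apply KCL at each of the 3 non-ground nodes and solve the resulting linear system.
Node n1: branches {R1, R4, R5, R7, R8, R9, R11, Isrc} → V_1 = -0.007455
Node n2: branches {R2, R6, R8, Isrc} → V_2 = 0.006846
Node n3: branches {R1, R3, R4, R5, R6, R10} → V_3 = -0.006982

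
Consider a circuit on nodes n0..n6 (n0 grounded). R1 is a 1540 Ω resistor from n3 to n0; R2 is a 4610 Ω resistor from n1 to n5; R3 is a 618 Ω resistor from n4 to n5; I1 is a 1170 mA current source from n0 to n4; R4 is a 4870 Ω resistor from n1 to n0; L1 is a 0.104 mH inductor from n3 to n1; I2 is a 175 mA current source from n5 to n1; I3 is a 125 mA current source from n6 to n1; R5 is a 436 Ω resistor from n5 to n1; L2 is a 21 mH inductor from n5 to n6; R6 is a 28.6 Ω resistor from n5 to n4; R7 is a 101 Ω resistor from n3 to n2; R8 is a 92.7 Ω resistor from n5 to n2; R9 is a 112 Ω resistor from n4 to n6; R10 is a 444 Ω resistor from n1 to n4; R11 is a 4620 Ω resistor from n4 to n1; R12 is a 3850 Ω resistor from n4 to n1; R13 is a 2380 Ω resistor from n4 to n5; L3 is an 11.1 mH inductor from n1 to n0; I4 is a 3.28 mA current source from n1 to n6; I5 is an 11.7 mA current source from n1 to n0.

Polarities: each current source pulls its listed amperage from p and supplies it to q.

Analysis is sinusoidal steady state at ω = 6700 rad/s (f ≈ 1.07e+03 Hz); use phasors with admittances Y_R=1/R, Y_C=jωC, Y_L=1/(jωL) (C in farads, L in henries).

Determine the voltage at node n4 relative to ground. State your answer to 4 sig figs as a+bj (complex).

Element admittances at ω=6700 rad/s:
  Y(R1) = 0.0006494+0.000j S between n3,n0
  Y(R2) = 0.0002169+0.000j S between n1,n5
  Y(R3) = 0.001618+0.000j S between n4,n5
  I1: injects 1.17 A into n4 (from n0)
  Y(R4) = 0.0002053+0.000j S between n1,n0
  Y(L1) = 0.000-1.435j S between n3,n1
  I2: injects 0.175 A into n1 (from n5)
  I3: injects 0.125 A into n1 (from n6)
  Y(R5) = 0.002294+0.000j S between n5,n1
  Y(L2) = 0.000-0.007107j S between n5,n6
  Y(R6) = 0.03497+0.000j S between n5,n4
  Y(R7) = 0.009901+0.000j S between n3,n2
  Y(R8) = 0.01079+0.000j S between n5,n2
  Y(R9) = 0.008929+0.000j S between n4,n6
  Y(R10) = 0.002252+0.000j S between n1,n4
  Y(R11) = 0.0002165+0.000j S between n4,n1
  Y(R12) = 0.0002597+0.000j S between n4,n1
  Y(R13) = 0.0004202+0.000j S between n4,n5
  Y(L3) = 0.000-0.01345j S between n1,n0
  I4: injects 0.00328 A into n6 (from n1)
  I5: injects 0.0117 A into n0 (from n1)
Assemble and solve the 6×6 MNA system:
  V(n1)=5.467+85.79j  V(n2)=46.49+85.91j  V(n3)=5.507+86.07j  V(n4)=104.4+86.43j  V(n5)=84.11+85.75j  V(n6)=87.88+89.43j

104.4+86.43j V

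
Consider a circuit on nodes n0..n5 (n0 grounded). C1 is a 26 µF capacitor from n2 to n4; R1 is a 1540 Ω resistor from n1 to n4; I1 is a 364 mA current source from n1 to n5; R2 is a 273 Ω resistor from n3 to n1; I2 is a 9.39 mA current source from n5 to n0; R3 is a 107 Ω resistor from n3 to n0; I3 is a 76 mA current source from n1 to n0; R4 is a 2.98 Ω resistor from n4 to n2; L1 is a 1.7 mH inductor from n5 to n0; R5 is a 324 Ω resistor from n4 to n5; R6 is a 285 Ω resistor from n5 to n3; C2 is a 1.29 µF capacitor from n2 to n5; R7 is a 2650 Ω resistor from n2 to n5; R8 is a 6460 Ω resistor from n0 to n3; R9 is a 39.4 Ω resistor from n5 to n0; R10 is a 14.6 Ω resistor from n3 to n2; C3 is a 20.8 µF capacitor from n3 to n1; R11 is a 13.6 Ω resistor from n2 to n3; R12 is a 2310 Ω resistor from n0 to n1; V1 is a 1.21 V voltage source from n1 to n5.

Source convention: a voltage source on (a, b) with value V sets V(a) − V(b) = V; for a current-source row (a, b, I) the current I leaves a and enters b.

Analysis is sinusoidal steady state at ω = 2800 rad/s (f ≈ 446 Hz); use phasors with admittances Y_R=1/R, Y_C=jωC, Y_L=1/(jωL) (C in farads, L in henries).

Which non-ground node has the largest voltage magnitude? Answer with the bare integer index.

Apply KCL at each of the 5 non-ground nodes and solve the resulting linear system.
Node n1: branches {R1, I1, R2, I3, C3, R12, V1} → V_1 = 1.147-0.4489j
Node n2: branches {C1, R4, C2, R7, R10, R11} → V_2 = 1.035-0.2024j
Node n3: branches {R2, R3, R6, R8, R10, C3, R11} → V_3 = 1.054-0.1674j
Node n4: branches {C1, R1, R4, R5} → V_4 = 1.025-0.2030j
Node n5: branches {I1, I2, L1, R5, R6, C2, R7, R9, V1} → V_5 = -0.06273-0.4489j
Source currents: i(V1)=-0.4573-0.004020j

1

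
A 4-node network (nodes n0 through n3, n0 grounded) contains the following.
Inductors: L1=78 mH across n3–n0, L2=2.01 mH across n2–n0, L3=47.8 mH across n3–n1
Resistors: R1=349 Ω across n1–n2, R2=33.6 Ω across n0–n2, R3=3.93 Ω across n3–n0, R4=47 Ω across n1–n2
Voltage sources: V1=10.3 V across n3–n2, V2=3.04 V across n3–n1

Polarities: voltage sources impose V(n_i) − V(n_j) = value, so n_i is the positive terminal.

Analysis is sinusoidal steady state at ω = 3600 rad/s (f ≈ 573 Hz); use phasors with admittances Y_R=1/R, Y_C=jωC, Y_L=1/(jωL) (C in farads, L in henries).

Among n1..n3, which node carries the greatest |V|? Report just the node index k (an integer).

2

MNA unknowns: 3 node voltages V₁..V_3 plus 2 source currents (V1, V2)
L1: Y=0.000-0.003561j on G[3,0]
R1: Y=0.002865+0.000j on G[1,2]
L2: Y=0.000-0.1382j on G[2,0]
R2: Y=0.02976+0.000j on G[0,2]
R3: Y=0.2545+0.000j on G[3,0]
L3: Y=0.000-0.005811j on G[3,1]
R4: Y=0.02128+0.000j on G[1,2]
V1: row V3−V2=10.3, i_V1 at 3,2
V2: row V3−V1=3.04, i_V2 at 3,1
solve → V1=-0.1759-3.580j, V2=-7.436-3.580j, V3=2.864-3.580j
aux → i_V1=-0.8913+0.9211j, i_V2=0.1753+0.01767j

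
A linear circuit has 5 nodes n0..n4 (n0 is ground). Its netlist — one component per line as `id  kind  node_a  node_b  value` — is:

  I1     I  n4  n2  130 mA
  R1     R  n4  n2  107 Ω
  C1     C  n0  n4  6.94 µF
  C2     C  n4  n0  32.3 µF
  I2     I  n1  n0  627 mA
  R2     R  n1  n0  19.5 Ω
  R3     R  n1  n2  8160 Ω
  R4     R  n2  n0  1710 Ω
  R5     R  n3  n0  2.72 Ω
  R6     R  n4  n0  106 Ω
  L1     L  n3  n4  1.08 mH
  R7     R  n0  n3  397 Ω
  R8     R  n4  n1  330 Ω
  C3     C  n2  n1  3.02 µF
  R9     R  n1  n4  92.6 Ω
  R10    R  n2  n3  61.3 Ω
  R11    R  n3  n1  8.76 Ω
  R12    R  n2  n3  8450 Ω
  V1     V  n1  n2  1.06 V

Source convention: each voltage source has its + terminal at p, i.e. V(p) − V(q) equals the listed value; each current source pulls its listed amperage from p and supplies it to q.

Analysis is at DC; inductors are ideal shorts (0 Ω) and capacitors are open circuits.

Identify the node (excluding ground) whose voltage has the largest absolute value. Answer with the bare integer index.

MNA unknowns: 4 node voltages V₁..V_4 plus 2 source currents (L1, V1)
I1: z[4]−=0.13, z[2]+=0.13
R1: Y=0.009346 on G[4,2]
C1: Y=0.000 on G[0,4]
C2: Y=0.000 on G[4,0]
I2: z[1]−=0.627, z[0]+=0.627
R2: Y=0.05128 on G[1,0]
R3: Y=0.0001225 on G[1,2]
R4: Y=0.0005848 on G[2,0]
R5: Y=0.3676 on G[3,0]
R6: Y=0.009434 on G[4,0]
L1: row V3−V4=0, i_L1 at 3,4
R7: Y=0.002519 on G[0,3]
R8: Y=0.003030 on G[4,1]
C3: Y=0.000 on G[2,1]
R9: Y=0.01080 on G[1,4]
R10: Y=0.01631 on G[2,3]
R11: Y=0.1142 on G[3,1]
R12: Y=0.0001183 on G[2,3]
V1: row V1−V2=1.06, i_V1 at 1,2
solve → V1=-3.189, V2=-4.249, V3=-1.214, V4=-1.214
aux → i_L1=0.1742, i_V1=-0.2108

2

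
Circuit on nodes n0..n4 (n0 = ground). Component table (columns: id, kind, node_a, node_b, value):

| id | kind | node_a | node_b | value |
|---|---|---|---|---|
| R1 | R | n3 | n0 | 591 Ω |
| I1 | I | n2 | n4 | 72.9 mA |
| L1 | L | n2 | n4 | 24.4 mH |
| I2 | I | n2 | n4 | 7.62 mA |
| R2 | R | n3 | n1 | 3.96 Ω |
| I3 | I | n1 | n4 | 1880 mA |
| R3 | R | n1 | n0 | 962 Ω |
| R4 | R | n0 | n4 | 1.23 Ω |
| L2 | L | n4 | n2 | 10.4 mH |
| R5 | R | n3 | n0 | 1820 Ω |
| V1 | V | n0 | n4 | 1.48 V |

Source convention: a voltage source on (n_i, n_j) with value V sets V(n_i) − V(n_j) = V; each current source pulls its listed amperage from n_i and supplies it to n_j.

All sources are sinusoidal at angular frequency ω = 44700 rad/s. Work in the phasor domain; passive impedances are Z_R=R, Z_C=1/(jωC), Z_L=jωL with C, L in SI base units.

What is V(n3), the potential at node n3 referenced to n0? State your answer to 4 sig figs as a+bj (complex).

-571.4+0.000j V

MNA unknowns: 4 node voltages V₁..V_4 plus 1 source current (V1)
R1: Y=0.001692+0.000j on G[3,0]
I1: z[2]−=0.0729, z[4]+=0.0729
L1: Y=0.000-0.0009169j on G[2,4]
I2: z[2]−=0.00762, z[4]+=0.00762
R2: Y=0.2525+0.000j on G[3,1]
I3: z[1]−=1.88, z[4]+=1.88
R3: Y=0.001040+0.000j on G[1,0]
R4: Y=0.8130+0.000j on G[0,4]
L2: Y=0.000-0.002151j on G[4,2]
R5: Y=0.0005495+0.000j on G[3,0]
V1: row V0−V4=1.48, i_V1 at 0,4
solve → V1=-576.5+0.000j, V2=-1.480-26.25j, V3=-571.4+0.000j, V4=-1.480+0.000j
aux → i_V1=-3.083+0.000j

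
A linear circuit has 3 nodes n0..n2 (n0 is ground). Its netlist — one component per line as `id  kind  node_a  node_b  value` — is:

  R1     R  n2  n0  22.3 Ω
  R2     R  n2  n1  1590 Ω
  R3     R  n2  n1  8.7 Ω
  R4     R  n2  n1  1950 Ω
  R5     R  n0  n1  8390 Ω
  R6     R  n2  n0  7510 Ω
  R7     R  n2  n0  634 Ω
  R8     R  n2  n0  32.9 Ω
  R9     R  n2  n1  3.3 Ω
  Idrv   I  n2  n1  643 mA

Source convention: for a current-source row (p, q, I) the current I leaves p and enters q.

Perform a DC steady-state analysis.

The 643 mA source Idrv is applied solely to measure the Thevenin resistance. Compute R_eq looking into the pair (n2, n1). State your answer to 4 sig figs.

Apply KCL at each of the 2 non-ground nodes and solve the resulting linear system.
Node n1: branches {R2, R3, R4, R5, R9, Idrv} → V_1 = 1.531
Node n2: branches {R1, R2, R3, R4, R6, R7, R8, R9, Idrv} → V_2 = -0.002372

R_eq = 2.385 Ω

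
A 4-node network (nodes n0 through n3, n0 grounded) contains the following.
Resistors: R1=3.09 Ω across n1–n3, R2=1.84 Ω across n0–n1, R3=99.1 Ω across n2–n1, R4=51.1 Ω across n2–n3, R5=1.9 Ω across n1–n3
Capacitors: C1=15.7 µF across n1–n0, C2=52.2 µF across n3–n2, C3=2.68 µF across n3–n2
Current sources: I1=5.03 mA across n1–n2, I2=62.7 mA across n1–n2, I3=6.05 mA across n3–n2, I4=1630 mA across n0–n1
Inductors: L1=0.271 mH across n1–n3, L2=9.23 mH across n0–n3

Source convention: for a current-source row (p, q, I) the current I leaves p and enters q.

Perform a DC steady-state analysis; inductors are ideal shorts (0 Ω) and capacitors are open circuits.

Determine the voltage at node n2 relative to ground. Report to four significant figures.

2.488 V

Element admittances at DC:
  Y(R1) = 0.3236 S between n1,n3
  Y(C1) = 0.000 S between n1,n0
  I1: injects 0.00503 A into n2 (from n1)
  I2: injects 0.0627 A into n2 (from n1)
  Y(R2) = 0.5435 S between n0,n1
  Y(C2) = 0.000 S between n3,n2
  L1: short n1↔n3 (DC inductor)
  Y(C3) = 0.000 S between n3,n2
  Y(R3) = 0.01009 S between n2,n1
  I3: injects 0.00605 A into n2 (from n3)
  Y(R4) = 0.01957 S between n2,n3
  L2: short n0↔n3 (DC inductor)
  Y(R5) = 0.5263 S between n1,n3
  I4: injects 1.63 A into n1 (from n0)
Assemble and solve the 5×5 MNA system:
  V(n1)=0.000  V(n2)=2.488  V(n3)=0.000
  i(L1)=1.587  i(L2)=-1.630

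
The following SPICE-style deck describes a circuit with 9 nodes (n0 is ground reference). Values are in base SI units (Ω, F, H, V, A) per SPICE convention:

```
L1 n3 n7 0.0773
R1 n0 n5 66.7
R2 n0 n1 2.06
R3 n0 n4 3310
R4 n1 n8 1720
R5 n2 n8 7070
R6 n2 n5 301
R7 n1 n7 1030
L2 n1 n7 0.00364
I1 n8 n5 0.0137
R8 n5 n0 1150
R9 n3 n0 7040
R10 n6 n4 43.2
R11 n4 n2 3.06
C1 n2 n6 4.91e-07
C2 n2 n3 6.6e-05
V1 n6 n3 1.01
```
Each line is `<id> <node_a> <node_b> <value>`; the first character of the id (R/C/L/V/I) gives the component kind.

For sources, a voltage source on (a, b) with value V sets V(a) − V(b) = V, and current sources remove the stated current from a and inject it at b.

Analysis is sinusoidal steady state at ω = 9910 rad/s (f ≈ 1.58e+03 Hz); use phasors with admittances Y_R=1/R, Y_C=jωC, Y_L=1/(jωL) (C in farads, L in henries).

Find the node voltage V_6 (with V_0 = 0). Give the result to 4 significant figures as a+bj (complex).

Apply KCL at each of the 8 non-ground nodes and solve the resulting linear system.
Node n1: branches {R2, R4, R7, L2} → V_1 = -0.02272+0.0002109j
Node n2: branches {R5, R6, R11, C1, C2} → V_2 = -0.09926-0.03376j
Node n3: branches {L1, R9, C2, V1} → V_3 = -0.1080-0.0009362j
Node n4: branches {R3, R10, R11} → V_4 = -0.03300-0.03156j
Node n5: branches {R1, R6, I1, R8} → V_5 = 0.6969-0.005846j
Node n6: branches {R10, C1, V1} → V_6 = 0.9020-0.0009362j
Node n7: branches {L1, R7, L2} → V_7 = -0.02655+0.0002875j
Node n8: branches {R4, R5, I1} → V_8 = -18.99-0.006436j
Source currents: i(V1)=-0.02148-0.005581j

0.9020-0.0009362j V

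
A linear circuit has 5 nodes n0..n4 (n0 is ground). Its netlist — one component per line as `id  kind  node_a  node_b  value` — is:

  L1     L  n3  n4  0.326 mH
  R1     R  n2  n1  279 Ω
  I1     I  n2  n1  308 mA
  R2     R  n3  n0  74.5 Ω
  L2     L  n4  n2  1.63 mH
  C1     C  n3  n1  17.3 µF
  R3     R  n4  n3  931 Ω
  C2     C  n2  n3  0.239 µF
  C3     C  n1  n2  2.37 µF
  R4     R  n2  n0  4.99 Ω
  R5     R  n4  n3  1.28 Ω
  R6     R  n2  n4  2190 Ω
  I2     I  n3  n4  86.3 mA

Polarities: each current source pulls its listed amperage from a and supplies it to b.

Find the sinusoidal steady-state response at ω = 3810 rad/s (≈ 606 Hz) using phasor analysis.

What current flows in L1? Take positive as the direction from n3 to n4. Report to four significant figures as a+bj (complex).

Element admittances at ω=3810 rad/s:
  Y(L1) = 0.000-0.8051j S between n3,n4
  Y(R1) = 0.003584+0.000j S between n2,n1
  I1: injects 0.308 A into n1 (from n2)
  Y(R2) = 0.01342+0.000j S between n3,n0
  Y(L2) = 0.000-0.1610j S between n4,n2
  Y(C1) = 0.000+0.06591j S between n3,n1
  Y(R3) = 0.001074+0.000j S between n4,n3
  Y(C2) = 0.000+0.0009106j S between n2,n3
  Y(C3) = 0.000+0.009030j S between n1,n2
  Y(R4) = 0.2004+0.000j S between n2,n0
  Y(R5) = 0.7812+0.000j S between n4,n3
  Y(R6) = 0.0004566+0.000j S between n2,n4
  I2: injects 0.0863 A into n4 (from n3)
Assemble and solve the 4×4 MNA system:
  V(n1)=0.3220-2.564j  V(n2)=-0.01576-0.1176j  V(n3)=0.2353+1.756j  V(n4)=0.1015+1.641j

0.09227-0.1077j A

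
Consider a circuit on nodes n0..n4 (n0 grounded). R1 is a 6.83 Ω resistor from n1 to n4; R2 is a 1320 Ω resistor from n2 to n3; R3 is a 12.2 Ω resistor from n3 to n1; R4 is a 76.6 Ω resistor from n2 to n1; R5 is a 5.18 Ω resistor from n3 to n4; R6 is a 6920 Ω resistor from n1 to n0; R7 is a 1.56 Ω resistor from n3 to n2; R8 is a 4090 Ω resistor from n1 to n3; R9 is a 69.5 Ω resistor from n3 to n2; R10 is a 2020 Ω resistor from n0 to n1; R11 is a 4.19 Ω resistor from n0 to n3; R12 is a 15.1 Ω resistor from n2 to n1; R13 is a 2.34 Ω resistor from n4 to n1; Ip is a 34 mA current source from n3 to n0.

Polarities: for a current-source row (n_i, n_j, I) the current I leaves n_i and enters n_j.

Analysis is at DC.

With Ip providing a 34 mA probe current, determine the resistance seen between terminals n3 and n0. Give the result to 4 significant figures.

Element admittances at DC:
  Y(R1) = 0.1464 S between n1,n4
  Y(R2) = 0.0007576 S between n2,n3
  Y(R3) = 0.08197 S between n3,n1
  Y(R4) = 0.01305 S between n2,n1
  Y(R5) = 0.1931 S between n3,n4
  Y(R6) = 0.0001445 S between n1,n0
  Y(R7) = 0.6410 S between n3,n2
  Y(R8) = 0.0002445 S between n1,n3
  Y(R9) = 0.01439 S between n3,n2
  Y(R10) = 0.0004950 S between n0,n1
  Y(R11) = 0.2387 S between n0,n3
  Y(R12) = 0.06623 S between n2,n1
  Y(R13) = 0.4274 S between n4,n1
  Ip: injects 0.034 A into n0 (from n3)
Assemble and solve the 4×4 MNA system:
  V(n1)=-0.1418  V(n2)=-0.1420  V(n3)=-0.1421  V(n4)=-0.1419

R_eq = 4.179 Ω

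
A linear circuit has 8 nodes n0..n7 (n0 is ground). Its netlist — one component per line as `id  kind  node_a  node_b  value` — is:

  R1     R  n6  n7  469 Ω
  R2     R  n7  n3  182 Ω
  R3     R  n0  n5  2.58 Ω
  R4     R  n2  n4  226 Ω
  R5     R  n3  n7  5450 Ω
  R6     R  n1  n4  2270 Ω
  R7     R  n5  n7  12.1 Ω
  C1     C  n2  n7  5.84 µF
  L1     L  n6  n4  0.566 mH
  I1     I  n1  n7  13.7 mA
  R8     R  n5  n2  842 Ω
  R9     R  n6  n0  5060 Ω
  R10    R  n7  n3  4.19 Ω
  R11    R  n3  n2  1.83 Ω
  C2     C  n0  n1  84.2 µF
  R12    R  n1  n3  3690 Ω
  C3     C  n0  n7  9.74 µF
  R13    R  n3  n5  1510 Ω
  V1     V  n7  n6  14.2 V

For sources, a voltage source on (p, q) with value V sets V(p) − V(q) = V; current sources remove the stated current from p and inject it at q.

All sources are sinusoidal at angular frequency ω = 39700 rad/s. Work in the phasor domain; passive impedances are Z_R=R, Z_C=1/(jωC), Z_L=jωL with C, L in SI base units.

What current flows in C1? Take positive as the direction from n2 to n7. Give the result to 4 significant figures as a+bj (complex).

-0.04292-0.02554j A

Apply KCL at each of the 7 non-ground nodes and solve the resulting linear system.
Node n1: branches {R6, I1, C2, R12} → V_1 = 0.0001978+0.005955j
Node n2: branches {R4, C1, R8, R11} → V_2 = -0.1021+0.1275j
Node n3: branches {R2, R5, R10, R11, R12, R13} → V_3 = -0.06802+0.07017j
Node n4: branches {R4, R6, L1} → V_4 = -14.04+1.468j
Node n5: branches {R3, R7, R8, R13} → V_5 = 0.001052-0.009678j
Node n6: branches {R1, L1, R9, V1} → V_6 = -14.19-0.05768j
Node n7: branches {R1, R2, R5, R7, C1, I1, R10, C3, V1} → V_7 = 0.008020-0.05768j
Source currents: i(V1)=-0.1010+0.006562j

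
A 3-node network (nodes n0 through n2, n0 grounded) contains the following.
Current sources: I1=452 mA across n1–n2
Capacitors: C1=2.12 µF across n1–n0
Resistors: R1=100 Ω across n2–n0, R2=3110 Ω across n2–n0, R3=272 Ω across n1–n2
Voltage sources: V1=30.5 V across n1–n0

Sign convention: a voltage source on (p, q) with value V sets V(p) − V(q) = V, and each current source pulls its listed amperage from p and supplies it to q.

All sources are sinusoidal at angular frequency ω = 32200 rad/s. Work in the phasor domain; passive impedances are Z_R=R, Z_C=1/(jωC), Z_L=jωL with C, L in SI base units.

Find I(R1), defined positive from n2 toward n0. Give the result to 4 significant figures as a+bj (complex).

0.4030+0.000j A

MNA unknowns: 2 node voltages V₁..V_2 plus 1 source current (V1)
I1: z[1]−=0.452, z[2]+=0.452
C1: Y=0.000+0.06826j on G[1,0]
R1: Y=0.01000+0.000j on G[2,0]
R2: Y=0.0003215+0.000j on G[2,0]
R3: Y=0.003676+0.000j on G[1,2]
V1: row V1−V0=30.5, i_V1 at 1,0
solve → V1=30.50+0.000j, V2=40.30+0.000j
aux → i_V1=-0.4160-2.082j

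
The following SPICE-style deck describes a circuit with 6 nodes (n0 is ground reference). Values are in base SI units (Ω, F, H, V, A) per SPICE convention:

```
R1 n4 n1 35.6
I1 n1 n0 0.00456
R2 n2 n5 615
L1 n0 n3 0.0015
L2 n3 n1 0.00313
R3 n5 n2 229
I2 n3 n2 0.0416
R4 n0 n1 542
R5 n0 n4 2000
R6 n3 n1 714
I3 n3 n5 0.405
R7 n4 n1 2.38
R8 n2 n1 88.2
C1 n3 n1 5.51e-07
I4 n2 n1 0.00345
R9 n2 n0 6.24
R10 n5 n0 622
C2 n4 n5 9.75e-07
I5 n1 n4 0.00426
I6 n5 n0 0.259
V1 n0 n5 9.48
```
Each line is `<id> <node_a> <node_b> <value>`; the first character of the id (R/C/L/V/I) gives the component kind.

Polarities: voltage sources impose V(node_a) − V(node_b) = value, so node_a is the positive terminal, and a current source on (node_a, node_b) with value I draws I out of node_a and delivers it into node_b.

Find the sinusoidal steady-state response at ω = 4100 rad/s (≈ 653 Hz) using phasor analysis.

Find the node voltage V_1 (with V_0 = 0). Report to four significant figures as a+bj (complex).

-0.03286-3.023j V

MNA unknowns: 5 node voltages V₁..V_5 plus 1 source current (V1)
R1: Y=0.02809+0.000j on G[4,1]
I1: z[1]−=0.00456, z[0]+=0.00456
R2: Y=0.001626+0.000j on G[2,5]
L1: Y=0.000-0.1626j on G[0,3]
L2: Y=0.000-0.07792j on G[3,1]
R3: Y=0.004367+0.000j on G[5,2]
I2: z[3]−=0.0416, z[2]+=0.0416
R4: Y=0.001845+0.000j on G[0,1]
R5: Y=0.0005000+0.000j on G[0,4]
R6: Y=0.001401+0.000j on G[3,1]
I3: z[3]−=0.405, z[5]+=0.405
R7: Y=0.4202+0.000j on G[4,1]
R8: Y=0.01134+0.000j on G[2,1]
C1: Y=0.000+0.002259j on G[3,1]
I4: z[2]−=0.00345, z[1]+=0.00345
R9: Y=0.1603+0.000j on G[2,0]
R10: Y=0.001608+0.000j on G[5,0]
C2: Y=0.000+0.003998j on G[4,5]
I5: z[1]−=0.00426, z[4]+=0.00426
I6: z[5]−=0.259, z[0]+=0.259
V1: row V0−V5=9.48, i_V1 at 0,5
solve → V1=-0.03286-3.023j, V2=-0.1072-0.1930j, V3=-0.009329-2.834j, V4=-0.05097-3.103j, V5=-9.480+0.000j
aux → i_V1=-0.2298-0.03654j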